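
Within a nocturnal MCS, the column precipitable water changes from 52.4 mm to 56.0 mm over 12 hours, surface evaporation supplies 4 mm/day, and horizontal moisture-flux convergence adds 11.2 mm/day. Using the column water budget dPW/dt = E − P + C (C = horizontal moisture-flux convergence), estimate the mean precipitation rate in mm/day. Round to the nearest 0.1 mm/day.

P ≈ 8.0 mm/day

dPW/dt = (56.0 − 52.4) mm / (12/24 day) = +7.200 mm/day.
P = E + C − dPW/dt = 4 + (11.2) − (+7.200) = 8.0 mm/day.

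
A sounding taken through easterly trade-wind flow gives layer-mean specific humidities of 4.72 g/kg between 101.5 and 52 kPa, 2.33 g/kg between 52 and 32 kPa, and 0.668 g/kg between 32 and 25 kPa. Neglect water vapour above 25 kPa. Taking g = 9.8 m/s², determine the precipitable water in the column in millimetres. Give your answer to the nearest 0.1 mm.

PW ≈ 29.1 mm

Precipitable water is the column-integrated vapour mass per unit area: PW = (1/g) Σ q̄ Δp, with q in kg/kg and Δp in Pa (1 kg/m² of water = 1 mm).
Layer 101.5–52 kPa: Δp = 495 hPa = 49500 Pa, q̄ = 0.00472 kg/kg → 0.00472 × 49500 / 9.8 = 23.84 mm
Layer 52–32 kPa: Δp = 200 hPa = 20000 Pa, q̄ = 0.00233 kg/kg → 0.00233 × 20000 / 9.8 = 4.76 mm
Layer 32–25 kPa: Δp = 70 hPa = 7000 Pa, q̄ = 0.000668 kg/kg → 0.000668 × 7000 / 9.8 = 0.48 mm
PW = 23.84 + 4.76 + 0.48 = 29.08 ≈ 29.1 mm.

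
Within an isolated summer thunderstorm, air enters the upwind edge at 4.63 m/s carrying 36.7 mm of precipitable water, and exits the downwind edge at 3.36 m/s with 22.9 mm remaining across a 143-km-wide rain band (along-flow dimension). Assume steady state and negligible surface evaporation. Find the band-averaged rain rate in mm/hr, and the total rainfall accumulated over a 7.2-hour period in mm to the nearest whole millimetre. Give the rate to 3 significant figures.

Column moisture flux per unit crosswind length is F = V × PW.
Inflow: F_in = 4.63 × 36.7 = 169.921 mm·m/s
Outflow: F_out = 3.36 × 22.9 = 76.944 mm·m/s
Steady-state rate R = (F_in − F_out)/L = (169.921 − 76.944) / 143000 m = 6.502e-04 mm/s.
R = 6.502e-04 × 3600 = 2.34 mm/hr.
Over 7.2 h: total = 2.34 × 7.2 = 16.848 ≈ 17 mm.

R ≈ 2.34 mm/hr; total ≈ 17 mm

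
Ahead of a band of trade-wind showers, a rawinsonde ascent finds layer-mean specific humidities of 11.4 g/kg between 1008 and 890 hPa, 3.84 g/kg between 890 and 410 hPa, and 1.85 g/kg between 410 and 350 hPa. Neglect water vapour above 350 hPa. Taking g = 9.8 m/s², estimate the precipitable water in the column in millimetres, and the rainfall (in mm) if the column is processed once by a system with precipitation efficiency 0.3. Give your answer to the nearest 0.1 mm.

Precipitable water is the column-integrated vapour mass per unit area: PW = (1/g) Σ q̄ Δp, with q in kg/kg and Δp in Pa (1 kg/m² of water = 1 mm).
Layer 1008–890 hPa: Δp = 118 hPa = 11800 Pa, q̄ = 0.0114 kg/kg → 0.0114 × 11800 / 9.8 = 13.73 mm
Layer 890–410 hPa: Δp = 480 hPa = 48000 Pa, q̄ = 0.00384 kg/kg → 0.00384 × 48000 / 9.8 = 18.81 mm
Layer 410–350 hPa: Δp = 60 hPa = 6000 Pa, q̄ = 0.00185 kg/kg → 0.00185 × 6000 / 9.8 = 1.13 mm
PW = 13.73 + 18.81 + 1.13 = 33.67 ≈ 33.7 mm.
Rainfall = ε × PW = 0.3 × 33.7 = 10.1 mm.

PW ≈ 33.7 mm; rainfall ≈ 10.1 mm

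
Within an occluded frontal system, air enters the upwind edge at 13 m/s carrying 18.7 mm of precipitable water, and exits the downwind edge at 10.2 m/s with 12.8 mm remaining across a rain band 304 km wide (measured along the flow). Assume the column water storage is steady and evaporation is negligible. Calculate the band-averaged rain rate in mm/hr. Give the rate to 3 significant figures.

Column moisture flux per unit crosswind length is F = V × PW.
Inflow: F_in = 13 × 18.7 = 243.1 mm·m/s
Outflow: F_out = 10.2 × 12.8 = 130.56 mm·m/s
Steady-state rate R = (F_in − F_out)/L = (243.1 − 130.56) / 304000 m = 3.702e-04 mm/s.
R = 3.702e-04 × 3600 = 1.33 mm/hr.

R ≈ 1.33 mm/hr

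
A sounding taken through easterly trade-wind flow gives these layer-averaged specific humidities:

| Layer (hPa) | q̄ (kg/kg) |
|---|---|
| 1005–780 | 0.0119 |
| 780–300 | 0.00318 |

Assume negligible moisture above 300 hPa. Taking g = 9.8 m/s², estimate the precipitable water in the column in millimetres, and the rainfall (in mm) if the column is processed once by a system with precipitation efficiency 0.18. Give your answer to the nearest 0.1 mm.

Precipitable water is the column-integrated vapour mass per unit area: PW = (1/g) Σ q̄ Δp, with q in kg/kg and Δp in Pa (1 kg/m² of water = 1 mm).
Layer 1005–780 hPa: Δp = 225 hPa = 22500 Pa, q̄ = 0.0119 kg/kg → 0.0119 × 22500 / 9.8 = 27.32 mm
Layer 780–300 hPa: Δp = 480 hPa = 48000 Pa, q̄ = 0.00318 kg/kg → 0.00318 × 48000 / 9.8 = 15.58 mm
PW = 27.32 + 15.58 = 42.90 ≈ 42.9 mm.
Rainfall = ε × PW = 0.18 × 42.9 = 7.7 mm.

PW ≈ 42.9 mm; rainfall ≈ 7.7 mm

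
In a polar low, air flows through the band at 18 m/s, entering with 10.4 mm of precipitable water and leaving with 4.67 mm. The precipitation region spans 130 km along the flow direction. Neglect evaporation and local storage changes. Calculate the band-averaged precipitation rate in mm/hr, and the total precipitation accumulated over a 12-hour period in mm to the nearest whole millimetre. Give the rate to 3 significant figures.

Column moisture flux per unit crosswind length is F = V × PW.
Inflow: F_in = 18 × 10.4 = 187.2 mm·m/s
Outflow: F_out = 18 × 4.67 = 84.06 mm·m/s
Steady-state rate R = (F_in − F_out)/L = (187.2 − 84.06) / 130000 m = 7.934e-04 mm/s.
R = 7.934e-04 × 3600 = 2.86 mm/hr.
Over 12 h: total = 2.86 × 12 = 34.32 ≈ 34 mm.

R ≈ 2.86 mm/hr; total ≈ 34 mm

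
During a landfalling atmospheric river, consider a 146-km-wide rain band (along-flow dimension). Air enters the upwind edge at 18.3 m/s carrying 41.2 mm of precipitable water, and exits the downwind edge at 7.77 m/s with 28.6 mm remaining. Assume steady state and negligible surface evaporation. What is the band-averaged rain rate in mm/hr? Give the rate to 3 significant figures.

R ≈ 13.1 mm/hr

Column moisture flux per unit crosswind length is F = V × PW.
Inflow: F_in = 18.3 × 41.2 = 753.96 mm·m/s
Outflow: F_out = 7.77 × 28.6 = 222.222 mm·m/s
Steady-state rate R = (F_in − F_out)/L = (753.96 − 222.222) / 146000 m = 3.642e-03 mm/s.
R = 3.642e-03 × 3600 = 13.1 mm/hr.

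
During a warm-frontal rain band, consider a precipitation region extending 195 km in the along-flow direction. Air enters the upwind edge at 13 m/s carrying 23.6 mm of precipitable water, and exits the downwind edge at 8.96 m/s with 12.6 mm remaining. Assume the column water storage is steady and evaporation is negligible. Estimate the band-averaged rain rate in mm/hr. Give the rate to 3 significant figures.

R ≈ 3.58 mm/hr

Column moisture flux per unit crosswind length is F = V × PW.
Inflow: F_in = 13 × 23.6 = 306.8 mm·m/s
Outflow: F_out = 8.96 × 12.6 = 112.896 mm·m/s
Steady-state rate R = (F_in − F_out)/L = (306.8 − 112.896) / 195000 m = 9.944e-04 mm/s.
R = 9.944e-04 × 3600 = 3.58 mm/hr.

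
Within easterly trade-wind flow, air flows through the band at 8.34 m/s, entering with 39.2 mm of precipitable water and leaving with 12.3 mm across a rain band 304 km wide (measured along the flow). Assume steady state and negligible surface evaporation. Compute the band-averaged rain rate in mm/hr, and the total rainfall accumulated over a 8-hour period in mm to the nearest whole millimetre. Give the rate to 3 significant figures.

Column moisture flux per unit crosswind length is F = V × PW.
Inflow: F_in = 8.34 × 39.2 = 326.928 mm·m/s
Outflow: F_out = 8.34 × 12.3 = 102.582 mm·m/s
Steady-state rate R = (F_in − F_out)/L = (326.928 − 102.582) / 304000 m = 7.380e-04 mm/s.
R = 7.380e-04 × 3600 = 2.66 mm/hr.
Over 8 h: total = 2.66 × 8 = 21.28 ≈ 21 mm.

R ≈ 2.66 mm/hr; total ≈ 21 mm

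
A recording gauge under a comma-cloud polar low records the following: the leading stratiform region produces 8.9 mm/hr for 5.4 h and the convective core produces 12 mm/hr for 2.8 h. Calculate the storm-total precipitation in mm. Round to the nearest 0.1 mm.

total ≈ 81.7 mm

Total = Σ Rᵢ Δtᵢ = 8.9 × 5.4 + 12 × 2.8
      = 48.06 + 33.6 = 81.7 mm.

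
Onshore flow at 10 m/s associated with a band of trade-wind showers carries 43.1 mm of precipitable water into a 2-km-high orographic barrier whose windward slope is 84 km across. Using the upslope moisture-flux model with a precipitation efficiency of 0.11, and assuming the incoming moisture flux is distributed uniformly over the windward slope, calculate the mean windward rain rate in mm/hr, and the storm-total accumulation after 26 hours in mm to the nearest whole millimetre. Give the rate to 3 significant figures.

Incoming column moisture flux per unit ridge length: F = V × PW = 10 × 43.1 = 431 mm·m/s.
Spread over the 84 km slope with efficiency ε = 0.11: R = ε·F/W = 0.11 × 431 / 84000 m = 5.644e-04 mm/s.
R = 5.644e-04 × 3600 = 2.03 mm/hr.
Over 26 h: total = 2.03 × 26 = 52.78 ≈ 53 mm.

R ≈ 2.03 mm/hr; total ≈ 53 mm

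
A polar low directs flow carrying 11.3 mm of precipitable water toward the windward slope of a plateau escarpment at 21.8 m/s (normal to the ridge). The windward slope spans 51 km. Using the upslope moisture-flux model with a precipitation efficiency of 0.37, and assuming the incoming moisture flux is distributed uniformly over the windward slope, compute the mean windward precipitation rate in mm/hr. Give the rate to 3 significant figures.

R ≈ 6.43 mm/hr

Incoming column moisture flux per unit ridge length: F = V × PW = 21.8 × 11.3 = 246.34 mm·m/s.
Spread over the 51 km slope with efficiency ε = 0.37: R = ε·F/W = 0.37 × 246.34 / 51000 m = 1.787e-03 mm/s.
R = 1.787e-03 × 3600 = 6.43 mm/hr.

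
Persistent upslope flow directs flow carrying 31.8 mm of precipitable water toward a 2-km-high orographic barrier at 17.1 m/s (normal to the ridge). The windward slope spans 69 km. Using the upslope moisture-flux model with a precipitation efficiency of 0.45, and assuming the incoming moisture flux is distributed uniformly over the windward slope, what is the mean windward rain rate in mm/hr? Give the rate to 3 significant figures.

R ≈ 12.8 mm/hr

Incoming column moisture flux per unit ridge length: F = V × PW = 17.1 × 31.8 = 543.78 mm·m/s.
Spread over the 69 km slope with efficiency ε = 0.45: R = ε·F/W = 0.45 × 543.78 / 69000 m = 3.546e-03 mm/s.
R = 3.546e-03 × 3600 = 12.8 mm/hr.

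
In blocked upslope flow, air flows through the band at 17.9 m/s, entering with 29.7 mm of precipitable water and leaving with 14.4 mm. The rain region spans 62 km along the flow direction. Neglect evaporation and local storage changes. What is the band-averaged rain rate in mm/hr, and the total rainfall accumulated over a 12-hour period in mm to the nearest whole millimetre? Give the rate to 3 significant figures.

Column moisture flux per unit crosswind length is F = V × PW.
Inflow: F_in = 17.9 × 29.7 = 531.63 mm·m/s
Outflow: F_out = 17.9 × 14.4 = 257.76 mm·m/s
Steady-state rate R = (F_in − F_out)/L = (531.63 − 257.76) / 62000 m = 4.417e-03 mm/s.
R = 4.417e-03 × 3600 = 15.9 mm/hr.
Over 12 h: total = 15.9 × 12 = 190.8 ≈ 191 mm.

R ≈ 15.9 mm/hr; total ≈ 191 mm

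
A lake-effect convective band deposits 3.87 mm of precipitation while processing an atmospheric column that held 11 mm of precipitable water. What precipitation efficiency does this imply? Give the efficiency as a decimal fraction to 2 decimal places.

ε = precipitation / PW = 3.87 / 11 = 0.35.

ε ≈ 0.35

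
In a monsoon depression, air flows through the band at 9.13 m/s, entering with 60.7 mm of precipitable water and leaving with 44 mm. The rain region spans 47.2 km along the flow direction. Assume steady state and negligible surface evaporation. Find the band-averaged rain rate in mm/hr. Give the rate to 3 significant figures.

R ≈ 11.6 mm/hr

Column moisture flux per unit crosswind length is F = V × PW.
Inflow: F_in = 9.13 × 60.7 = 554.191 mm·m/s
Outflow: F_out = 9.13 × 44 = 401.72 mm·m/s
Steady-state rate R = (F_in − F_out)/L = (554.191 − 401.72) / 47200 m = 3.230e-03 mm/s.
R = 3.230e-03 × 3600 = 11.6 mm/hr.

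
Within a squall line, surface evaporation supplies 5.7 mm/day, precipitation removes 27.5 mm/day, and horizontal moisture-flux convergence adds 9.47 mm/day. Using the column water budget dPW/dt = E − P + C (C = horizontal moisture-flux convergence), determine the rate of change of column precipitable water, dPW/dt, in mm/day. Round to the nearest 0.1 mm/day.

dPW/dt ≈ -12.3 mm/day

dPW/dt = E − P + C = 5.7 − 27.5 + (9.47) = -12.3 mm/day.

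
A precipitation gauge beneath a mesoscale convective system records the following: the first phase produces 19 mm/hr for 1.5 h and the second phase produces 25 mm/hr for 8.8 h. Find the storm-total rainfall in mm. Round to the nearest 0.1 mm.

Total = Σ Rᵢ Δtᵢ = 19 × 1.5 + 25 × 8.8
      = 28.5 + 220 = 248.5 mm.

total ≈ 248.5 mm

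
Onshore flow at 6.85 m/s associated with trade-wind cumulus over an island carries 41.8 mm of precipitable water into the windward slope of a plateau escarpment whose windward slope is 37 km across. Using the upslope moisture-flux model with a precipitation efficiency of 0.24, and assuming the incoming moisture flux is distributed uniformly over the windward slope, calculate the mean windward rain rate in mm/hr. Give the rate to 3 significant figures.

Incoming column moisture flux per unit ridge length: F = V × PW = 6.85 × 41.8 = 286.33 mm·m/s.
Spread over the 37 km slope with efficiency ε = 0.24: R = ε·F/W = 0.24 × 286.33 / 37000 m = 1.857e-03 mm/s.
R = 1.857e-03 × 3600 = 6.69 mm/hr.

R ≈ 6.69 mm/hr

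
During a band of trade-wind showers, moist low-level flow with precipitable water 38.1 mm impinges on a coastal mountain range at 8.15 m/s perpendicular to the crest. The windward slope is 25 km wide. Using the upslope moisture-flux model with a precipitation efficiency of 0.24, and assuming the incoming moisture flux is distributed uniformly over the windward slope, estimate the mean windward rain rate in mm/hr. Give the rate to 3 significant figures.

Incoming column moisture flux per unit ridge length: F = V × PW = 8.15 × 38.1 = 310.515 mm·m/s.
Spread over the 25 km slope with efficiency ε = 0.24: R = ε·F/W = 0.24 × 310.515 / 25000 m = 2.981e-03 mm/s.
R = 2.981e-03 × 3600 = 10.7 mm/hr.

R ≈ 10.7 mm/hr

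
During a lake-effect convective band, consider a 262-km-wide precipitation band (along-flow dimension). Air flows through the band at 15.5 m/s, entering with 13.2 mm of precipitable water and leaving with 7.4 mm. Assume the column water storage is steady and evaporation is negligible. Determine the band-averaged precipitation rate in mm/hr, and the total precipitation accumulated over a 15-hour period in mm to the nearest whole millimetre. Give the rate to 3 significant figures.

Column moisture flux per unit crosswind length is F = V × PW.
Inflow: F_in = 15.5 × 13.2 = 204.6 mm·m/s
Outflow: F_out = 15.5 × 7.4 = 114.7 mm·m/s
Steady-state rate R = (F_in − F_out)/L = (204.6 − 114.7) / 262000 m = 3.431e-04 mm/s.
R = 3.431e-04 × 3600 = 1.24 mm/hr.
Over 15 h: total = 1.24 × 15 = 18.6 ≈ 19 mm.

R ≈ 1.24 mm/hr; total ≈ 19 mm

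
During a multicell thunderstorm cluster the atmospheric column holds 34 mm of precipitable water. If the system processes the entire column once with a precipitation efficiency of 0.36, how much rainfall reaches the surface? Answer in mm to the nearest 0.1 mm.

rainfall ≈ 12.2 mm

Rainfall = ε × PW = 0.36 × 34 = 12.2 mm.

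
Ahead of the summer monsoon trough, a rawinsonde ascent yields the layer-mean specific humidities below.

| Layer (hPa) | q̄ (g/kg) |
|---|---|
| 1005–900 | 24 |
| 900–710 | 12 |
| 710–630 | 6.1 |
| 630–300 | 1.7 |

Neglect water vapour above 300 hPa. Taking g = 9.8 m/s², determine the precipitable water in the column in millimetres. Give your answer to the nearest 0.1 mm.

PW ≈ 59.7 mm

Precipitable water is the column-integrated vapour mass per unit area: PW = (1/g) Σ q̄ Δp, with q in kg/kg and Δp in Pa (1 kg/m² of water = 1 mm).
Layer 1005–900 hPa: Δp = 105 hPa = 10500 Pa, q̄ = 0.024 kg/kg → 0.024 × 10500 / 9.8 = 25.71 mm
Layer 900–710 hPa: Δp = 190 hPa = 19000 Pa, q̄ = 0.012 kg/kg → 0.012 × 19000 / 9.8 = 23.27 mm
Layer 710–630 hPa: Δp = 80 hPa = 8000 Pa, q̄ = 0.0061 kg/kg → 0.0061 × 8000 / 9.8 = 4.98 mm
Layer 630–300 hPa: Δp = 330 hPa = 33000 Pa, q̄ = 0.0017 kg/kg → 0.0017 × 33000 / 9.8 = 5.72 mm
PW = 25.71 + 23.27 + 4.98 + 5.72 = 59.68 ≈ 59.7 mm.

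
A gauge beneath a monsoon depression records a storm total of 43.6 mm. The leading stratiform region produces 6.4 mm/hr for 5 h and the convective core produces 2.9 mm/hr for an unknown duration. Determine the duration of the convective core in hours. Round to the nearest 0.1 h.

duration ≈ 4.0 h

Known phases: 6.4 × 5 = 32 mm.
Remaining depth = 43.6 − 32 = 11.6 mm.
Duration = 11.6 / 2.9 = 4.0 h.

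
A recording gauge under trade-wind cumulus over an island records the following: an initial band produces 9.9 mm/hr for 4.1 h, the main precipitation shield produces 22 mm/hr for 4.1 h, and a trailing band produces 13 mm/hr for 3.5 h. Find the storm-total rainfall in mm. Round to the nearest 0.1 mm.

Total = Σ Rᵢ Δtᵢ = 9.9 × 4.1 + 22 × 4.1 + 13 × 3.5
      = 40.59 + 90.2 + 45.5 = 176.3 mm.

total ≈ 176.3 mm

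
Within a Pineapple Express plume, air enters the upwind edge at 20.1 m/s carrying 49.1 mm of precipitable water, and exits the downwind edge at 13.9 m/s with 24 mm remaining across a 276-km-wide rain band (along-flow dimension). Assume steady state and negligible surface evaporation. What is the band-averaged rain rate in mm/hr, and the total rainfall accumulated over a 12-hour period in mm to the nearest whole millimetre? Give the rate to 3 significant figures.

R ≈ 8.52 mm/hr; total ≈ 102 mm

Column moisture flux per unit crosswind length is F = V × PW.
Inflow: F_in = 20.1 × 49.1 = 986.91 mm·m/s
Outflow: F_out = 13.9 × 24 = 333.6 mm·m/s
Steady-state rate R = (F_in − F_out)/L = (986.91 − 333.6) / 276000 m = 2.367e-03 mm/s.
R = 2.367e-03 × 3600 = 8.52 mm/hr.
Over 12 h: total = 8.52 × 12 = 102.24 ≈ 102 mm.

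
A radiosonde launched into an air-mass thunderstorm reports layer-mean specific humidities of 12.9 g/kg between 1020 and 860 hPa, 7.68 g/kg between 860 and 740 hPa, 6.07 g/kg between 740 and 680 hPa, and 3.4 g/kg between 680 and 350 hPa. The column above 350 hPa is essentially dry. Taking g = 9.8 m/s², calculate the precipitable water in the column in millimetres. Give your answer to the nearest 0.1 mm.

PW ≈ 45.6 mm

Precipitable water is the column-integrated vapour mass per unit area: PW = (1/g) Σ q̄ Δp, with q in kg/kg and Δp in Pa (1 kg/m² of water = 1 mm).
Layer 1020–860 hPa: Δp = 160 hPa = 16000 Pa, q̄ = 0.0129 kg/kg → 0.0129 × 16000 / 9.8 = 21.06 mm
Layer 860–740 hPa: Δp = 120 hPa = 12000 Pa, q̄ = 0.00768 kg/kg → 0.00768 × 12000 / 9.8 = 9.40 mm
Layer 740–680 hPa: Δp = 60 hPa = 6000 Pa, q̄ = 0.00607 kg/kg → 0.00607 × 6000 / 9.8 = 3.72 mm
Layer 680–350 hPa: Δp = 330 hPa = 33000 Pa, q̄ = 0.0034 kg/kg → 0.0034 × 33000 / 9.8 = 11.45 mm
PW = 21.06 + 9.40 + 3.72 + 11.45 = 45.63 ≈ 45.6 mm.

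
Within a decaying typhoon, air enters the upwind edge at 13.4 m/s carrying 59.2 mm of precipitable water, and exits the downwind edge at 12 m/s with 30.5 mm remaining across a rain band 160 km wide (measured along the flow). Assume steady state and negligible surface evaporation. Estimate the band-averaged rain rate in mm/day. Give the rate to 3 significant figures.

Column moisture flux per unit crosswind length is F = V × PW.
Inflow: F_in = 13.4 × 59.2 = 793.28 mm·m/s
Outflow: F_out = 12 × 30.5 = 366 mm·m/s
Steady-state rate R = (F_in − F_out)/L = (793.28 − 366) / 160000 m = 2.671e-03 mm/s.
R = 2.671e-03 × 3600 × 24 = 231 mm/day.

R ≈ 231 mm/day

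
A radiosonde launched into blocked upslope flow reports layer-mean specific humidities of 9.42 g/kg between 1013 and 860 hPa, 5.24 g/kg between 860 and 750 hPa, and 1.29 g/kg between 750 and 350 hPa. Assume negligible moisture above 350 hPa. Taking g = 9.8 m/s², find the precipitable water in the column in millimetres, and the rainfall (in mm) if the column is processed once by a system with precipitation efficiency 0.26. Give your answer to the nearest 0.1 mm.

PW ≈ 25.9 mm; rainfall ≈ 6.7 mm

Precipitable water is the column-integrated vapour mass per unit area: PW = (1/g) Σ q̄ Δp, with q in kg/kg and Δp in Pa (1 kg/m² of water = 1 mm).
Layer 1013–860 hPa: Δp = 153 hPa = 15300 Pa, q̄ = 0.00942 kg/kg → 0.00942 × 15300 / 9.8 = 14.71 mm
Layer 860–750 hPa: Δp = 110 hPa = 11000 Pa, q̄ = 0.00524 kg/kg → 0.00524 × 11000 / 9.8 = 5.88 mm
Layer 750–350 hPa: Δp = 400 hPa = 40000 Pa, q̄ = 0.00129 kg/kg → 0.00129 × 40000 / 9.8 = 5.27 mm
PW = 14.71 + 5.88 + 5.27 = 25.86 ≈ 25.9 mm.
Rainfall = ε × PW = 0.26 × 25.9 = 6.7 mm.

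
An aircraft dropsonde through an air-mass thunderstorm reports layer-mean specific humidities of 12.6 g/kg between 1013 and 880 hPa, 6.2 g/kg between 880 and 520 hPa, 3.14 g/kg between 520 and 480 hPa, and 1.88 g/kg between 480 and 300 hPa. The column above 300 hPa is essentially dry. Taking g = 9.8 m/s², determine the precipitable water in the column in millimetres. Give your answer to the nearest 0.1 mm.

PW ≈ 44.6 mm

Precipitable water is the column-integrated vapour mass per unit area: PW = (1/g) Σ q̄ Δp, with q in kg/kg and Δp in Pa (1 kg/m² of water = 1 mm).
Layer 1013–880 hPa: Δp = 133 hPa = 13300 Pa, q̄ = 0.0126 kg/kg → 0.0126 × 13300 / 9.8 = 17.10 mm
Layer 880–520 hPa: Δp = 360 hPa = 36000 Pa, q̄ = 0.0062 kg/kg → 0.0062 × 36000 / 9.8 = 22.78 mm
Layer 520–480 hPa: Δp = 40 hPa = 4000 Pa, q̄ = 0.00314 kg/kg → 0.00314 × 4000 / 9.8 = 1.28 mm
Layer 480–300 hPa: Δp = 180 hPa = 18000 Pa, q̄ = 0.00188 kg/kg → 0.00188 × 18000 / 9.8 = 3.45 mm
PW = 17.10 + 22.78 + 1.28 + 3.45 = 44.61 ≈ 44.6 mm.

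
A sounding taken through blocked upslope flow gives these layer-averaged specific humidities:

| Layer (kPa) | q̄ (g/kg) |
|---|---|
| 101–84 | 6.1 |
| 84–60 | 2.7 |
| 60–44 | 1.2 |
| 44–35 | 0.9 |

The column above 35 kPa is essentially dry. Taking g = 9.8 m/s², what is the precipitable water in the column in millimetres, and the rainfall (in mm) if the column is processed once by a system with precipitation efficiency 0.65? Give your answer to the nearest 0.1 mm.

Precipitable water is the column-integrated vapour mass per unit area: PW = (1/g) Σ q̄ Δp, with q in kg/kg and Δp in Pa (1 kg/m² of water = 1 mm).
Layer 101–84 kPa: Δp = 170 hPa = 17000 Pa, q̄ = 0.0061 kg/kg → 0.0061 × 17000 / 9.8 = 10.58 mm
Layer 84–60 kPa: Δp = 240 hPa = 24000 Pa, q̄ = 0.0027 kg/kg → 0.0027 × 24000 / 9.8 = 6.61 mm
Layer 60–44 kPa: Δp = 160 hPa = 16000 Pa, q̄ = 0.0012 kg/kg → 0.0012 × 16000 / 9.8 = 1.96 mm
Layer 44–35 kPa: Δp = 90 hPa = 9000 Pa, q̄ = 0.0009 kg/kg → 0.0009 × 9000 / 9.8 = 0.83 mm
PW = 10.58 + 6.61 + 1.96 + 0.83 = 19.98 ≈ 20.0 mm.
Rainfall = ε × PW = 0.65 × 20.0 = 13.0 mm.

PW ≈ 20.0 mm; rainfall ≈ 13.0 mm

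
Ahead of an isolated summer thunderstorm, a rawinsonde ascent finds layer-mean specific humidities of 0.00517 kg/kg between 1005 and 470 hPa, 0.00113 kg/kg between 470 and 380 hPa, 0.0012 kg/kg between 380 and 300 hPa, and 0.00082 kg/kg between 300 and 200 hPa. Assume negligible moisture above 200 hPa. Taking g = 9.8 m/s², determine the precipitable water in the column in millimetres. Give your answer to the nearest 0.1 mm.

Precipitable water is the column-integrated vapour mass per unit area: PW = (1/g) Σ q̄ Δp, with q in kg/kg and Δp in Pa (1 kg/m² of water = 1 mm).
Layer 1005–470 hPa: Δp = 535 hPa = 53500 Pa, q̄ = 0.00517 kg/kg → 0.00517 × 53500 / 9.8 = 28.22 mm
Layer 470–380 hPa: Δp = 90 hPa = 9000 Pa, q̄ = 0.00113 kg/kg → 0.00113 × 9000 / 9.8 = 1.04 mm
Layer 380–300 hPa: Δp = 80 hPa = 8000 Pa, q̄ = 0.0012 kg/kg → 0.0012 × 8000 / 9.8 = 0.98 mm
Layer 300–200 hPa: Δp = 100 hPa = 10000 Pa, q̄ = 0.00082 kg/kg → 0.00082 × 10000 / 9.8 = 0.84 mm
PW = 28.22 + 1.04 + 0.98 + 0.84 = 31.08 ≈ 31.1 mm.

PW ≈ 31.1 mm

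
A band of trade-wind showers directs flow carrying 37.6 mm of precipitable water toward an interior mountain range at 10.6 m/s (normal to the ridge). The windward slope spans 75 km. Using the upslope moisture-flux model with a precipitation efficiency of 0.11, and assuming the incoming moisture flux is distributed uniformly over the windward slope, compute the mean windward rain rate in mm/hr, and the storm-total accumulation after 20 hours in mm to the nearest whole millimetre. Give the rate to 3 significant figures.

Incoming column moisture flux per unit ridge length: F = V × PW = 10.6 × 37.6 = 398.56 mm·m/s.
Spread over the 75 km slope with efficiency ε = 0.11: R = ε·F/W = 0.11 × 398.56 / 75000 m = 5.846e-04 mm/s.
R = 5.846e-04 × 3600 = 2.10 mm/hr.
Over 20 h: total = 2.10 × 20 = 42 mm.

R ≈ 2.10 mm/hr; total ≈ 42 mm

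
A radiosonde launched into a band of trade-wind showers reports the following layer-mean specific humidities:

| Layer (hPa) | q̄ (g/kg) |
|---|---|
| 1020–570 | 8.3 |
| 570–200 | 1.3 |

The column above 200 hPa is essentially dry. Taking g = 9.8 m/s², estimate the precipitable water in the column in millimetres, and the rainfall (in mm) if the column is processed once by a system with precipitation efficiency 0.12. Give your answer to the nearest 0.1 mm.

PW ≈ 43.0 mm; rainfall ≈ 5.2 mm

Precipitable water is the column-integrated vapour mass per unit area: PW = (1/g) Σ q̄ Δp, with q in kg/kg and Δp in Pa (1 kg/m² of water = 1 mm).
Layer 1020–570 hPa: Δp = 450 hPa = 45000 Pa, q̄ = 0.0083 kg/kg → 0.0083 × 45000 / 9.8 = 38.11 mm
Layer 570–200 hPa: Δp = 370 hPa = 37000 Pa, q̄ = 0.0013 kg/kg → 0.0013 × 37000 / 9.8 = 4.91 mm
PW = 38.11 + 4.91 = 43.02 ≈ 43.0 mm.
Rainfall = ε × PW = 0.12 × 43.0 = 5.2 mm.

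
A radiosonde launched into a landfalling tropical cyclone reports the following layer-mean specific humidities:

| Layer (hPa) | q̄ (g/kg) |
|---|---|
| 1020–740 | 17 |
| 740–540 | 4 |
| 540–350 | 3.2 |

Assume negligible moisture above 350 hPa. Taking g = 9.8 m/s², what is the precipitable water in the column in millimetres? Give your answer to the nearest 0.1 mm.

Precipitable water is the column-integrated vapour mass per unit area: PW = (1/g) Σ q̄ Δp, with q in kg/kg and Δp in Pa (1 kg/m² of water = 1 mm).
Layer 1020–740 hPa: Δp = 280 hPa = 28000 Pa, q̄ = 0.017 kg/kg → 0.017 × 28000 / 9.8 = 48.57 mm
Layer 740–540 hPa: Δp = 200 hPa = 20000 Pa, q̄ = 0.004 kg/kg → 0.004 × 20000 / 9.8 = 8.16 mm
Layer 540–350 hPa: Δp = 190 hPa = 19000 Pa, q̄ = 0.0032 kg/kg → 0.0032 × 19000 / 9.8 = 6.20 mm
PW = 48.57 + 8.16 + 6.20 = 62.93 ≈ 62.9 mm.

PW ≈ 62.9 mm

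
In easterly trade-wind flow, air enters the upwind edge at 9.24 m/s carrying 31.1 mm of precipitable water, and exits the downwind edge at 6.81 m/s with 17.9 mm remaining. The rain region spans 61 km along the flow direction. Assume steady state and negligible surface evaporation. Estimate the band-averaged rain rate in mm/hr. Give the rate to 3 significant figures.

Column moisture flux per unit crosswind length is F = V × PW.
Inflow: F_in = 9.24 × 31.1 = 287.364 mm·m/s
Outflow: F_out = 6.81 × 17.9 = 121.899 mm·m/s
Steady-state rate R = (F_in − F_out)/L = (287.364 − 121.899) / 61000 m = 2.713e-03 mm/s.
R = 2.713e-03 × 3600 = 9.77 mm/hr.

R ≈ 9.77 mm/hr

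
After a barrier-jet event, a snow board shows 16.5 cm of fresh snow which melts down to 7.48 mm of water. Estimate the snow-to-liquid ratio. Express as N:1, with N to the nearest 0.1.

ratio ≈ 22.1

Ratio = snow depth / SWE = 165 mm / 7.48 mm = 22.1, i.e. 22.1:1.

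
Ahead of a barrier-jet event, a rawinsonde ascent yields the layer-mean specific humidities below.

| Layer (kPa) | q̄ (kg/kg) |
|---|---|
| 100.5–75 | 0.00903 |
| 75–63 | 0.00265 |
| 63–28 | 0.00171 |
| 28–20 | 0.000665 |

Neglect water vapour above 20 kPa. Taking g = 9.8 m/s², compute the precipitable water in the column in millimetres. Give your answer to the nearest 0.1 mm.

PW ≈ 33.4 mm

Precipitable water is the column-integrated vapour mass per unit area: PW = (1/g) Σ q̄ Δp, with q in kg/kg and Δp in Pa (1 kg/m² of water = 1 mm).
Layer 100.5–75 kPa: Δp = 255 hPa = 25500 Pa, q̄ = 0.00903 kg/kg → 0.00903 × 25500 / 9.8 = 23.50 mm
Layer 75–63 kPa: Δp = 120 hPa = 12000 Pa, q̄ = 0.00265 kg/kg → 0.00265 × 12000 / 9.8 = 3.24 mm
Layer 63–28 kPa: Δp = 350 hPa = 35000 Pa, q̄ = 0.00171 kg/kg → 0.00171 × 35000 / 9.8 = 6.11 mm
Layer 28–20 kPa: Δp = 80 hPa = 8000 Pa, q̄ = 0.000665 kg/kg → 0.000665 × 8000 / 9.8 = 0.54 mm
PW = 23.50 + 3.24 + 6.11 + 0.54 = 33.39 ≈ 33.4 mm.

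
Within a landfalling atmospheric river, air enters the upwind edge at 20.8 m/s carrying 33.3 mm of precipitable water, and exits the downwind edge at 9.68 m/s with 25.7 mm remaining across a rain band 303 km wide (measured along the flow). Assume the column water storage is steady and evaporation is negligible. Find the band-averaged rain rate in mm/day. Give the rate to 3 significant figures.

Column moisture flux per unit crosswind length is F = V × PW.
Inflow: F_in = 20.8 × 33.3 = 692.64 mm·m/s
Outflow: F_out = 9.68 × 25.7 = 248.776 mm·m/s
Steady-state rate R = (F_in − F_out)/L = (692.64 − 248.776) / 303000 m = 1.465e-03 mm/s.
R = 1.465e-03 × 3600 × 24 = 127 mm/day.

R ≈ 127 mm/day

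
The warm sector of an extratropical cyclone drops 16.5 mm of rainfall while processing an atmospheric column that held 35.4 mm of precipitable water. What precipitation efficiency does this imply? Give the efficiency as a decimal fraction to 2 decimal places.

ε = rainfall / PW = 16.5 / 35.4 = 0.47.

ε ≈ 0.47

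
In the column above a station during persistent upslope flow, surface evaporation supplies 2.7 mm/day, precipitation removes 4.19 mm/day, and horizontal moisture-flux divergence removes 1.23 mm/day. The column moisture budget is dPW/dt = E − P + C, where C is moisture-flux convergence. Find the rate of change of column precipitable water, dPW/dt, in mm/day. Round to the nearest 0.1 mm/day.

dPW/dt ≈ -2.7 mm/day

dPW/dt = E − P + C = 2.7 − 4.19 + (-1.23) = -2.7 mm/day.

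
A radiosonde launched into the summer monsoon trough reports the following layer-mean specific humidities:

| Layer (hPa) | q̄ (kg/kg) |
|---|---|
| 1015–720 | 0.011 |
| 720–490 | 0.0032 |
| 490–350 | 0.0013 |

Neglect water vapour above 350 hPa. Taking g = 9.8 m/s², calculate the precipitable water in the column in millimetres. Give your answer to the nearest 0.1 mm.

Precipitable water is the column-integrated vapour mass per unit area: PW = (1/g) Σ q̄ Δp, with q in kg/kg and Δp in Pa (1 kg/m² of water = 1 mm).
Layer 1015–720 hPa: Δp = 295 hPa = 29500 Pa, q̄ = 0.011 kg/kg → 0.011 × 29500 / 9.8 = 33.11 mm
Layer 720–490 hPa: Δp = 230 hPa = 23000 Pa, q̄ = 0.0032 kg/kg → 0.0032 × 23000 / 9.8 = 7.51 mm
Layer 490–350 hPa: Δp = 140 hPa = 14000 Pa, q̄ = 0.0013 kg/kg → 0.0013 × 14000 / 9.8 = 1.86 mm
PW = 33.11 + 7.51 + 1.86 = 42.48 ≈ 42.5 mm.

PW ≈ 42.5 mm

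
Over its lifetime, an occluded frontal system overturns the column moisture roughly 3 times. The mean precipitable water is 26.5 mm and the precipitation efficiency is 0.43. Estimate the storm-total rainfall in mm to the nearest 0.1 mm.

rainfall ≈ 34.2 mm

Each cycle deposits ε × PW = 0.43 × 26.5 = 11.395 mm.
Over 3 cycles: 3 × 11.395 = 34.2 mm.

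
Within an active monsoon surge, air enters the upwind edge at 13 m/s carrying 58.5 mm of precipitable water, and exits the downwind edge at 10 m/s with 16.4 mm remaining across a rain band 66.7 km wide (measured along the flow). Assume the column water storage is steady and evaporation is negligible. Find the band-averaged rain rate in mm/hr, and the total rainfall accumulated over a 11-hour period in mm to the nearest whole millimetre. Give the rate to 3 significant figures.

R ≈ 32.2 mm/hr; total ≈ 354 mm

Column moisture flux per unit crosswind length is F = V × PW.
Inflow: F_in = 13 × 58.5 = 760.5 mm·m/s
Outflow: F_out = 10 × 16.4 = 164 mm·m/s
Steady-state rate R = (F_in − F_out)/L = (760.5 − 164) / 66700 m = 8.943e-03 mm/s.
R = 8.943e-03 × 3600 = 32.2 mm/hr.
Over 11 h: total = 32.2 × 11 = 354.2 ≈ 354 mm.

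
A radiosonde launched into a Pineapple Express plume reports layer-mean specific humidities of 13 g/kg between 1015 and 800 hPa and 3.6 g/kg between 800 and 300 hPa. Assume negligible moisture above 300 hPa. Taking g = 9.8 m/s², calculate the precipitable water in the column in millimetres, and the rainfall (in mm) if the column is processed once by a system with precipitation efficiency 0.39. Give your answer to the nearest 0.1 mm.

PW ≈ 46.9 mm; rainfall ≈ 18.3 mm

Precipitable water is the column-integrated vapour mass per unit area: PW = (1/g) Σ q̄ Δp, with q in kg/kg and Δp in Pa (1 kg/m² of water = 1 mm).
Layer 1015–800 hPa: Δp = 215 hPa = 21500 Pa, q̄ = 0.013 kg/kg → 0.013 × 21500 / 9.8 = 28.52 mm
Layer 800–300 hPa: Δp = 500 hPa = 50000 Pa, q̄ = 0.0036 kg/kg → 0.0036 × 50000 / 9.8 = 18.37 mm
PW = 28.52 + 18.37 = 46.89 ≈ 46.9 mm.
Rainfall = ε × PW = 0.39 × 46.9 = 18.3 mm.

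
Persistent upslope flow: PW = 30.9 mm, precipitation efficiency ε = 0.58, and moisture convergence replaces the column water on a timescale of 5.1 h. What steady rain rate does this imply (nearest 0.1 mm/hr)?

R ≈ 3.5 mm/hr

Each overturning extracts ε × PW = 0.58 × 30.9 = 17.922 mm.
Rate = ε·PW / τ = 17.922 / 5.1 h = 3.5 mm/hr.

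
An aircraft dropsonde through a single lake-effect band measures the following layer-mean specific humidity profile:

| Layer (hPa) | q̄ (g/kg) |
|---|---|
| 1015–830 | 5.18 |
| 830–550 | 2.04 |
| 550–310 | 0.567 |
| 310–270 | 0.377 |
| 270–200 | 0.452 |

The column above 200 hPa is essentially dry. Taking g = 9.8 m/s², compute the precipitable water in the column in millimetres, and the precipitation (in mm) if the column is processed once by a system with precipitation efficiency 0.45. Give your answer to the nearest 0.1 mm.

PW ≈ 17.5 mm; precipitation ≈ 7.9 mm

Precipitable water is the column-integrated vapour mass per unit area: PW = (1/g) Σ q̄ Δp, with q in kg/kg and Δp in Pa (1 kg/m² of water = 1 mm).
Layer 1015–830 hPa: Δp = 185 hPa = 18500 Pa, q̄ = 0.00518 kg/kg → 0.00518 × 18500 / 9.8 = 9.78 mm
Layer 830–550 hPa: Δp = 280 hPa = 28000 Pa, q̄ = 0.00204 kg/kg → 0.00204 × 28000 / 9.8 = 5.83 mm
Layer 550–310 hPa: Δp = 240 hPa = 24000 Pa, q̄ = 0.000567 kg/kg → 0.000567 × 24000 / 9.8 = 1.39 mm
Layer 310–270 hPa: Δp = 40 hPa = 4000 Pa, q̄ = 0.000377 kg/kg → 0.000377 × 4000 / 9.8 = 0.15 mm
Layer 270–200 hPa: Δp = 70 hPa = 7000 Pa, q̄ = 0.000452 kg/kg → 0.000452 × 7000 / 9.8 = 0.32 mm
PW = 9.78 + 5.83 + 1.39 + 0.15 + 0.32 = 17.47 ≈ 17.5 mm.
Precipitation = ε × PW = 0.45 × 17.5 = 7.9 mm.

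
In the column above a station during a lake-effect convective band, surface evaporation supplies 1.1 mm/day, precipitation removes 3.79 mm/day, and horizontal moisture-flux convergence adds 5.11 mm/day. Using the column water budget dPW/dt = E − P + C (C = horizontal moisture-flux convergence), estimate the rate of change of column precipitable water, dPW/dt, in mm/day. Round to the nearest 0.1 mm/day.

dPW/dt ≈ 2.4 mm/day

dPW/dt = E − P + C = 1.1 − 3.79 + (5.11) = 2.4 mm/day.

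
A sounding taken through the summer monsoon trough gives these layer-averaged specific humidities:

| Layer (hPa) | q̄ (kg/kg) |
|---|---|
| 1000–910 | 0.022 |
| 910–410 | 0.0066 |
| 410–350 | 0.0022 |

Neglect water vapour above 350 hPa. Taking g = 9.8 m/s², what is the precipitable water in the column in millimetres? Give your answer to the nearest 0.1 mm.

Precipitable water is the column-integrated vapour mass per unit area: PW = (1/g) Σ q̄ Δp, with q in kg/kg and Δp in Pa (1 kg/m² of water = 1 mm).
Layer 1000–910 hPa: Δp = 90 hPa = 9000 Pa, q̄ = 0.022 kg/kg → 0.022 × 9000 / 9.8 = 20.20 mm
Layer 910–410 hPa: Δp = 500 hPa = 50000 Pa, q̄ = 0.0066 kg/kg → 0.0066 × 50000 / 9.8 = 33.67 mm
Layer 410–350 hPa: Δp = 60 hPa = 6000 Pa, q̄ = 0.0022 kg/kg → 0.0022 × 6000 / 9.8 = 1.35 mm
PW = 20.20 + 33.67 + 1.35 = 55.22 ≈ 55.2 mm.

PW ≈ 55.2 mm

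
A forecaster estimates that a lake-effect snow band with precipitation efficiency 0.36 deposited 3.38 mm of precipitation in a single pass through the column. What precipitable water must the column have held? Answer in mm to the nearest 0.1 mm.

PW ≈ 9.4 mm

PW = precipitation / ε = 3.38 / 0.36 = 9.4 mm.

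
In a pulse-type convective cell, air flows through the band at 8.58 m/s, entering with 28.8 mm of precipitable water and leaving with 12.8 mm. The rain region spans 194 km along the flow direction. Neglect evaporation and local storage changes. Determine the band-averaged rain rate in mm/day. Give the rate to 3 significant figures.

R ≈ 61.1 mm/day

Column moisture flux per unit crosswind length is F = V × PW.
Inflow: F_in = 8.58 × 28.8 = 247.104 mm·m/s
Outflow: F_out = 8.58 × 12.8 = 109.824 mm·m/s
Steady-state rate R = (F_in − F_out)/L = (247.104 − 109.824) / 194000 m = 7.076e-04 mm/s.
R = 7.076e-04 × 3600 × 24 = 61.1 mm/day.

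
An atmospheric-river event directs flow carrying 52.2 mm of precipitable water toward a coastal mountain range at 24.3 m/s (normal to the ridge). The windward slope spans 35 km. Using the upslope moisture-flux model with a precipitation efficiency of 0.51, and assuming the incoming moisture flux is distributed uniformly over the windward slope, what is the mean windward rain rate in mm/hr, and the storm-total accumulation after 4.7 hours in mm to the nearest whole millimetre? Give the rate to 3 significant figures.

Incoming column moisture flux per unit ridge length: F = V × PW = 24.3 × 52.2 = 1268.46 mm·m/s.
Spread over the 35 km slope with efficiency ε = 0.51: R = ε·F/W = 0.51 × 1268.46 / 35000 m = 1.848e-02 mm/s.
R = 1.848e-02 × 3600 = 66.5 mm/hr.
Over 4.7 h: total = 66.5 × 4.7 = 312.55 ≈ 313 mm.

R ≈ 66.5 mm/hr; total ≈ 313 mm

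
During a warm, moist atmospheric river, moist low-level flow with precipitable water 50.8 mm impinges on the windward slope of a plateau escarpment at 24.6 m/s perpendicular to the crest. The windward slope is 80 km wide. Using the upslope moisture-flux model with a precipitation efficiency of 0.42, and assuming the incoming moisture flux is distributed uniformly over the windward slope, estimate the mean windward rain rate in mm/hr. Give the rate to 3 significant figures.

R ≈ 23.6 mm/hr

Incoming column moisture flux per unit ridge length: F = V × PW = 24.6 × 50.8 = 1249.68 mm·m/s.
Spread over the 80 km slope with efficiency ε = 0.42: R = ε·F/W = 0.42 × 1249.68 / 80000 m = 6.561e-03 mm/s.
R = 6.561e-03 × 3600 = 23.6 mm/hr.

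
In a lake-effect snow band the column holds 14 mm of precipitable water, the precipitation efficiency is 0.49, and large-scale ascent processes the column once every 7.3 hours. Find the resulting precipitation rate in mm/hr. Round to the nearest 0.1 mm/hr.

R ≈ 0.9 mm/hr

Each overturning extracts ε × PW = 0.49 × 14 = 6.86 mm.
Rate = ε·PW / τ = 6.86 / 7.3 h = 0.9 mm/hr.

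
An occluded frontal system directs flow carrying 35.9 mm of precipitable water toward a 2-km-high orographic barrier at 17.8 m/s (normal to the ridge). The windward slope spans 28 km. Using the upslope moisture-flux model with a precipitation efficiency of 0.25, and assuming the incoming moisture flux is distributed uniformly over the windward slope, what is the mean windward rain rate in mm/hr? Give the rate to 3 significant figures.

R ≈ 20.5 mm/hr

Incoming column moisture flux per unit ridge length: F = V × PW = 17.8 × 35.9 = 639.02 mm·m/s.
Spread over the 28 km slope with efficiency ε = 0.25: R = ε·F/W = 0.25 × 639.02 / 28000 m = 5.706e-03 mm/s.
R = 5.706e-03 × 3600 = 20.5 mm/hr.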